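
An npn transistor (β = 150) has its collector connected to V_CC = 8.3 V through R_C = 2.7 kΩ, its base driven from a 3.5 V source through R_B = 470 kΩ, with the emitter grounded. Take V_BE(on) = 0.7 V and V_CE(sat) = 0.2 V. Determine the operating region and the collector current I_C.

active; I_C ≈ 0.89 mA

Assume active. Base-emitter loop: I_B = (V_BB − V_BE)/R_B = (3.5 − 0.7)/470 = 0.00596 mA.
I_C = β·I_B = 150×0.00596 = 0.894 mA.
V_CE = V_CC − I_C·R_C = 8.3 − 0.894×2.7 = 5.89 V > V_CE(sat), so the active-region assumption holds.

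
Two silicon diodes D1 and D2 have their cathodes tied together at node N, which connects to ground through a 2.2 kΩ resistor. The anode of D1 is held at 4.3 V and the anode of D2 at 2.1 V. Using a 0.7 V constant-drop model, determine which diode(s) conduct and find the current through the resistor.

Assume both conduct. Then node N would need to be at both 4.3−0.7 = 3.6 V and 2.1−0.7 = 1.4 V, which is impossible.
Assume only D1 conducts: V_N = 4.3 − 0.7 = 3.6 V, so I_R = 3.6/2.2 = 1.64 mA.
Check D2: its anode-to-cathode voltage is 2.1 − 3.6 = -1.5 V < 0.7 V, so it is off. The assumption is consistent.

Only D1 conducts; I_R ≈ 1.6 mA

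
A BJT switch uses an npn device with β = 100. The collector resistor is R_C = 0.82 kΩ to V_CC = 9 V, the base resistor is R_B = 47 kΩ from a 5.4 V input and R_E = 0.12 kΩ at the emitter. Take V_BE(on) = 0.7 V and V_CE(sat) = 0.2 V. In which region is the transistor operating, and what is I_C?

Assume active. Base-emitter loop: I_B = (V_BB − V_BE)/(R_B + (β+1)R_E) = (5.4 − 0.7)/(47 + 101×0.12) = 0.0795 mA.
I_C = β·I_B = 100×0.0795 = 7.95 mA.
V_CE = V_CC − I_C·R_C − I_E·R_E = 9 − 7.95×0.82 − 8.03×0.12 = 1.52 V > V_CE(sat), so the active-region assumption holds.

active; I_C ≈ 7.9 mA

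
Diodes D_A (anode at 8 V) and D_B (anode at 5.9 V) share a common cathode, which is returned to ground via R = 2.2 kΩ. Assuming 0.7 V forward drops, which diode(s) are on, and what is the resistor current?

Assume both conduct. Then node N would need to be at both 8−0.7 = 7.3 V and 5.9−0.7 = 5.2 V, which is impossible.
Assume only D_A conducts: V_N = 8 − 0.7 = 7.3 V, so I_R = 7.3/2.2 = 3.32 mA.
Check D_B: its anode-to-cathode voltage is 5.9 − 7.3 = -1.4 V < 0.7 V, so it is off. The assumption is consistent.

Only D_A conducts; I_R ≈ 3.3 mA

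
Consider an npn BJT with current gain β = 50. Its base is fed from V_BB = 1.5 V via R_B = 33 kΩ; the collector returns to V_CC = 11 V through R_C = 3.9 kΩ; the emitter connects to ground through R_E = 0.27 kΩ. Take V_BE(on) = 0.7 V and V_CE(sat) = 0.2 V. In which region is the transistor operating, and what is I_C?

active; I_C ≈ 0.86 mA

Assume active. Base-emitter loop: I_B = (V_BB − V_BE)/(R_B + (β+1)R_E) = (1.5 − 0.7)/(33 + 51×0.27) = 0.0171 mA.
I_C = β·I_B = 50×0.0171 = 0.855 mA.
V_CE = V_CC − I_C·R_C − I_E·R_E = 11 − 0.855×3.9 − 0.872×0.27 = 7.43 V > V_CE(sat), so the active-region assumption holds.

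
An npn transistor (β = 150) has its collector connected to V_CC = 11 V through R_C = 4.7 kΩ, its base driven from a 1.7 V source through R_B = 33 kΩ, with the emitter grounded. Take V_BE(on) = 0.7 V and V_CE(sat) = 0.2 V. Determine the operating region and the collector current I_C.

saturation; I_C ≈ 2.3 mA

Assume active: I_B = (1.7 − 0.7)/33 = 0.0303 mA, giving I_C = β·I_B = 4.55 mA.
But then V_CE = 11 − 4.55×4.7 = -10.4 V < V_CE(sat) = 0.2 V — impossible in the active region.
So the transistor is saturated. With V_CE = 0.2 V, I_C = (V_CC − 0.2)/R_C = 10.8/4.7 = 2.3 mA.
Check: β·I_B = 4.55 mA > I_C = 2.3 mA, confirming saturation.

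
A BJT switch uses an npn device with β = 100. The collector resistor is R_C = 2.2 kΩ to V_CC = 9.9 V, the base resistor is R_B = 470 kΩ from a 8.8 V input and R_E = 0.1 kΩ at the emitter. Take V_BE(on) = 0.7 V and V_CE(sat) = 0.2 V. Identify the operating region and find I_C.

active; I_C ≈ 1.7 mA

Assume active. Base-emitter loop: I_B = (V_BB − V_BE)/(R_B + (β+1)R_E) = (8.8 − 0.7)/(470 + 101×0.1) = 0.0169 mA.
I_C = β·I_B = 100×0.0169 = 1.69 mA.
V_CE = V_CC − I_C·R_C − I_E·R_E = 9.9 − 1.69×2.2 − 1.7×0.1 = 6.02 V > V_CE(sat), so the active-region assumption holds.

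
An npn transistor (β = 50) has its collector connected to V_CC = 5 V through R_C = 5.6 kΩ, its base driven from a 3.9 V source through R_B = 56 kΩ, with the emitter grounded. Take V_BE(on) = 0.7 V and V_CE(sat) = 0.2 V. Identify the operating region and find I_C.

Assume active: I_B = (3.9 − 0.7)/56 = 0.0571 mA, giving I_C = β·I_B = 2.86 mA.
But then V_CE = 5 − 2.86×5.6 = -11 V < V_CE(sat) = 0.2 V — impossible in the active region.
So the transistor is saturated. With V_CE = 0.2 V, I_C = (V_CC − 0.2)/R_C = 4.8/5.6 = 0.857 mA.
Check: β·I_B = 2.86 mA > I_C = 0.857 mA, confirming saturation.

saturation; I_C ≈ 0.86 mA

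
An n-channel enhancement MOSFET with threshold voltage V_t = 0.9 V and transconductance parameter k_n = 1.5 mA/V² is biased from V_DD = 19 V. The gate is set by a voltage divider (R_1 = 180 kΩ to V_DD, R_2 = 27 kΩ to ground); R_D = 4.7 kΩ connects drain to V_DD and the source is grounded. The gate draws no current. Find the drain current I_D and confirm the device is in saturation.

I_D ≈ 1.9 mA

V_G = V_DD·R_2/(R_1+R_2) = 19×27/207 = 2.48 V. With the source grounded, V_GS = V_G = 2.48 V.
Assume saturation: I_D = (k_n/2)(V_GS − V_t)² = (1.5/2)×(2.48 − 0.9)² = 0.75×1.58² = 1.87 mA.
V_DS = V_DD − I_D·R_D = 19 − 1.87×4.7 = 10.2 V.
Saturation requires V_DS ≥ V_GS − V_t = 1.58 V; 10.2 ≥ 1.58 ✓.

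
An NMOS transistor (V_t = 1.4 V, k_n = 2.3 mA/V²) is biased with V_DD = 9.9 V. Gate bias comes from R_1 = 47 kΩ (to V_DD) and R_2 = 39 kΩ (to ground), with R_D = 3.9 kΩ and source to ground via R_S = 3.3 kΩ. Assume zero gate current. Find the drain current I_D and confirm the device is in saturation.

V_G = V_DD·R_2/(R_1+R_2) = 9.9×39/86 = 4.49 V.
Assume saturation: I_D = (k_n/2)(V_GS − V_t)² with V_GS = V_G − I_D·R_S = 4.49 − 3.3·I_D.
Substituting gives 12.5·I_D² − 24.4·I_D + 11 = 0, with roots I_D = 0.7 or 1.25 mA.
The root I_D = 1.25 mA gives V_GS = 0.356 V ≤ V_t, so take I_D = 0.7 mA.
Then V_GS = 2.18 V and V_DS = V_DD − I_D(R_D+R_S) = 9.9 − 0.7×7.2 = 4.86 V.
Saturation requires V_DS ≥ V_GS − V_t = 0.78 V; 4.86 ≥ 0.78 ✓.

I_D ≈ 0.7 mA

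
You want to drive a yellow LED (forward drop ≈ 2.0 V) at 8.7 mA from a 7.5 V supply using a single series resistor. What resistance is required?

The resistor drops V_S − V_D = 7.5 − 2.0 = 5.5 V at 8.7 mA.
R = 5.5 V / 8.7 mA = 0.632 kΩ.

R ≈ 0.63 kΩ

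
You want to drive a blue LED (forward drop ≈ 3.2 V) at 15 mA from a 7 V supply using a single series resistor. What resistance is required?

R ≈ 0.25 kΩ

The resistor drops V_S − V_D = 7 − 3.2 = 3.8 V at 15 mA.
R = 3.8 V / 15 mA = 0.253 kΩ.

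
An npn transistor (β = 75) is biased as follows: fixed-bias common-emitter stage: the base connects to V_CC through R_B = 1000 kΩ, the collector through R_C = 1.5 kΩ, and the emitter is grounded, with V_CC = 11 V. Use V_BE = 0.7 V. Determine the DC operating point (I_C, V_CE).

Base loop: V_CC = I_B·R_B + V_BE, so I_B = (11 − 0.7)/1000 kΩ = 0.0103 mA.
In the active region I_C = β·I_B = 75 × 0.0103 = 0.772 mA.
Collector loop: V_CE = V_CC − I_C·R_C = 11 − 0.772×1.5 = 9.84 V.
Since V_CE = 9.84 V > V_CE(sat) ≈ 0.2 V, the transistor is in the active region as assumed.

I_C ≈ 0.77 mA, V_CE ≈ 9.8 V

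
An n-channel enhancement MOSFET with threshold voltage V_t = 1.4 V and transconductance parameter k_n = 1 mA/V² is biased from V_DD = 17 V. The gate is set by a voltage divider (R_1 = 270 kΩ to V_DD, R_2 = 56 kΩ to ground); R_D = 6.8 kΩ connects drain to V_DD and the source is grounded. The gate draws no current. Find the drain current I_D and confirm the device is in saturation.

V_G = V_DD·R_2/(R_1+R_2) = 17×56/326 = 2.92 V. With the source grounded, V_GS = V_G = 2.92 V.
Assume saturation: I_D = (k_n/2)(V_GS − V_t)² = (1/2)×(2.92 − 1.4)² = 0.5×1.52² = 1.16 mA.
V_DS = V_DD − I_D·R_D = 17 − 1.16×6.8 = 9.14 V.
Saturation requires V_DS ≥ V_GS − V_t = 1.52 V; 9.14 ≥ 1.52 ✓.

I_D ≈ 1.2 mA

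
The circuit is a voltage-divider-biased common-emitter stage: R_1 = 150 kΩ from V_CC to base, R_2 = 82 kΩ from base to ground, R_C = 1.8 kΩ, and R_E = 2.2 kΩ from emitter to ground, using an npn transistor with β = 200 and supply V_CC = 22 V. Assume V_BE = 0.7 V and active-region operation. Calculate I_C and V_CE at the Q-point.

Thevenize the base divider: V_Th = V_CC·R_2/(R_1+R_2) = 22×82/232 = 7.78 V, R_Th = R_1‖R_2 = 53 kΩ.
Base-emitter loop: V_Th = I_B·R_Th + V_BE + (β+1)I_B·R_E, so I_B = (7.78 − 0.7) / (53 + 201×2.2) = 0.0143 mA.
I_C = β·I_B = 200×0.0143 = 2.86 mA, and I_E = (β+1)I_B = 2.87 mA.
V_CE = V_CC − I_C·R_C − I_E·R_E = 22 − 2.86×1.8 − 2.87×2.2 = 10.5 V.
V_CE = 10.5 V > 0.2 V confirms active-region operation.

I_C ≈ 2.9 mA, V_CE ≈ 11 V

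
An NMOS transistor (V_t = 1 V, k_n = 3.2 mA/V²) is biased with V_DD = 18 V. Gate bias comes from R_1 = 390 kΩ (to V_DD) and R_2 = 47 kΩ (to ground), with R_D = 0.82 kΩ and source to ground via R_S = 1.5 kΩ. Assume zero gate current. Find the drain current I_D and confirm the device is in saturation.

I_D ≈ 0.32 mA

V_G = V_DD·R_2/(R_1+R_2) = 18×47/437 = 1.94 V.
Assume saturation: I_D = (k_n/2)(V_GS − V_t)² with V_GS = V_G − I_D·R_S = 1.94 − 1.5·I_D.
Substituting gives 3.6·I_D² − 5.49·I_D + 1.4 = 0, with roots I_D = 0.324 or 1.2 mA.
The root I_D = 1.2 mA gives V_GS = 0.133 V ≤ V_t, so take I_D = 0.324 mA.
Then V_GS = 1.45 V and V_DS = V_DD − I_D(R_D+R_S) = 18 − 0.324×2.32 = 17.2 V.
Saturation requires V_DS ≥ V_GS − V_t = 0.45 V; 17.2 ≥ 0.45 ✓.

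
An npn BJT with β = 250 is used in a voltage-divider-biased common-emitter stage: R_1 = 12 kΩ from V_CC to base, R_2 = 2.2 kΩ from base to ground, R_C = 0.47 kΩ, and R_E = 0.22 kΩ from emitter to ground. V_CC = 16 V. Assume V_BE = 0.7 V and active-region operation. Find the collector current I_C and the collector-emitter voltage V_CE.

I_C ≈ 7.8 mA, V_CE ≈ 11 V

Thevenize the base divider: V_Th = V_CC·R_2/(R_1+R_2) = 16×2.2/14.2 = 2.48 V, R_Th = R_1‖R_2 = 1.86 kΩ.
Base-emitter loop: V_Th = I_B·R_Th + V_BE + (β+1)I_B·R_E, so I_B = (2.48 − 0.7) / (1.86 + 251×0.22) = 0.0312 mA.
I_C = β·I_B = 250×0.0312 = 7.79 mA, and I_E = (β+1)I_B = 7.82 mA.
V_CE = V_CC − I_C·R_C − I_E·R_E = 16 − 7.79×0.47 − 7.82×0.22 = 10.6 V.
V_CE = 10.6 V > 0.2 V confirms active-region operation.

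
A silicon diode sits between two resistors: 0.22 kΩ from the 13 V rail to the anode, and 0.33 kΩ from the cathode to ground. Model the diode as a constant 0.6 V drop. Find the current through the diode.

The two resistors are in series with the diode, so KVL gives 13 = I·0.22 + 0.6 + I·0.33.
I = (13 − 0.6) / (0.22 + 0.33) kΩ = 12.4 / 0.55 = 22.5 mA.

I ≈ 23 mA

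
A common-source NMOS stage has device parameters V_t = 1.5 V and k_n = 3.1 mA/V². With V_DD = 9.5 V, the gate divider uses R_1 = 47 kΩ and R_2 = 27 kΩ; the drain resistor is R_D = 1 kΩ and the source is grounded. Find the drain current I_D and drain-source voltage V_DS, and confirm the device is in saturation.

I_D ≈ 6 mA, V_DS ≈ 3.5 V

V_G = V_DD·R_2/(R_1+R_2) = 9.5×27/74 = 3.47 V. With the source grounded, V_GS = V_G = 3.47 V.
Assume saturation: I_D = (k_n/2)(V_GS − V_t)² = (3.1/2)×(3.47 − 1.5)² = 1.55×1.97² = 5.99 mA.
V_DS = V_DD − I_D·R_D = 9.5 − 5.99×1 = 3.51 V.
Saturation requires V_DS ≥ V_GS − V_t = 1.97 V; 3.51 ≥ 1.97 ✓.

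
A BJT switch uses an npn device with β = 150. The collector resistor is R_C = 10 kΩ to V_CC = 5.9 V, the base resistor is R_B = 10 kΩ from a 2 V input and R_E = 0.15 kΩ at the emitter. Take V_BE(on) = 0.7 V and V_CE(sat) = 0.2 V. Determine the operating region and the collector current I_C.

Assume active: I_B = (2 − 0.7)/(10 + 151×0.15) = 0.0398 mA, I_C = β·I_B = 5.97 mA.
Then V_CE = 5.9 − 5.97×10 − 6.01×0.15 = -54.7 V < 0.2 V — the active assumption fails.
Re-solve with V_CE = 0.2 V. KCL at the emitter: V_E/R_E = (V_BB−0.7−V_E)/R_B + (V_CC−0.2−V_E)/R_C, giving V_E = 0.102 V.
I_C = (V_CC − 0.2 − V_E)/R_C = (5.7 − 0.102)/10 = 0.56 mA.
Check: I_B = (1.3 − 0.102)/10 = 0.12 mA, and β·I_B = 18 mA > I_C, confirming saturation.

saturation; I_C ≈ 0.56 mA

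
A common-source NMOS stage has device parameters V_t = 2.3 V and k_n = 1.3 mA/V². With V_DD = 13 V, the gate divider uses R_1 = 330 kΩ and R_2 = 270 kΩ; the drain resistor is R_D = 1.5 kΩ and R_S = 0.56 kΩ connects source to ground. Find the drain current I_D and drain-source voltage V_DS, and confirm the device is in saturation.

I_D ≈ 2.7 mA, V_DS ≈ 7.4 V

V_G = V_DD·R_2/(R_1+R_2) = 13×270/600 = 5.85 V.
Assume saturation: I_D = (k_n/2)(V_GS − V_t)² with V_GS = V_G − I_D·R_S = 5.85 − 0.56·I_D.
Substituting gives 0.204·I_D² − 3.58·I_D + 8.19 = 0, with roots I_D = 2.7 or 14.9 mA.
The root I_D = 14.9 mA gives V_GS = -2.49 V ≤ V_t, so take I_D = 2.7 mA.
Then V_GS = 4.34 V and V_DS = V_DD − I_D(R_D+R_S) = 13 − 2.7×2.06 = 7.44 V.
Saturation requires V_DS ≥ V_GS − V_t = 2.04 V; 7.44 ≥ 2.04 ✓.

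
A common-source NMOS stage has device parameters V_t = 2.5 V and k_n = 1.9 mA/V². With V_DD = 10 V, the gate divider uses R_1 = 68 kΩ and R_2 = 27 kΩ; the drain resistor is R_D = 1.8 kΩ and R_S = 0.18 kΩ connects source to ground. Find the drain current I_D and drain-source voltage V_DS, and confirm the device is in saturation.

V_G = V_DD·R_2/(R_1+R_2) = 10×27/95 = 2.84 V.
Assume saturation: I_D = (k_n/2)(V_GS − V_t)² with V_GS = V_G − I_D·R_S = 2.84 − 0.18·I_D.
Substituting gives 0.0308·I_D² − 1.12·I_D + 0.111 = 0, with roots I_D = 0.0998 or 36.2 mA.
The root I_D = 36.2 mA gives V_GS = -3.67 V ≤ V_t, so take I_D = 0.0998 mA.
Then V_GS = 2.82 V and V_DS = V_DD − I_D(R_D+R_S) = 10 − 0.0998×1.98 = 9.8 V.
Saturation requires V_DS ≥ V_GS − V_t = 0.324 V; 9.8 ≥ 0.324 ✓.

I_D ≈ 0.1 mA, V_DS ≈ 9.8 V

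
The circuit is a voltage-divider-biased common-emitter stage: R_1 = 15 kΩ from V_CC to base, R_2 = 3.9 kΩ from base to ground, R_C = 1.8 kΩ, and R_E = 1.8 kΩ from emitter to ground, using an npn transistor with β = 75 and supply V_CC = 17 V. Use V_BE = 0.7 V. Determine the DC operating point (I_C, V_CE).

I_C ≈ 1.5 mA, V_CE ≈ 12 V

Thevenize the base divider: V_Th = V_CC·R_2/(R_1+R_2) = 17×3.9/18.9 = 3.51 V, R_Th = R_1‖R_2 = 3.1 kΩ.
Base-emitter loop: V_Th = I_B·R_Th + V_BE + (β+1)I_B·R_E, so I_B = (3.51 − 0.7) / (3.1 + 76×1.8) = 0.0201 mA.
I_C = β·I_B = 75×0.0201 = 1.51 mA, and I_E = (β+1)I_B = 1.53 mA.
V_CE = V_CC − I_C·R_C − I_E·R_E = 17 − 1.51×1.8 − 1.53×1.8 = 11.5 V.
V_CE = 11.5 V > 0.2 V confirms active-region operation.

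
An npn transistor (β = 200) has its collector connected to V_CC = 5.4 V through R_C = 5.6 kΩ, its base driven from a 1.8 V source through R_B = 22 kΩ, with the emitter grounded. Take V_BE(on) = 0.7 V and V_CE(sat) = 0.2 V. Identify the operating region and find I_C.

Assume active: I_B = (1.8 − 0.7)/22 = 0.05 mA, giving I_C = β·I_B = 10 mA.
But then V_CE = 5.4 − 10×5.6 = -50.6 V < V_CE(sat) = 0.2 V — impossible in the active region.
So the transistor is saturated. With V_CE = 0.2 V, I_C = (V_CC − 0.2)/R_C = 5.2/5.6 = 0.929 mA.
Check: β·I_B = 10 mA > I_C = 0.929 mA, confirming saturation.

saturation; I_C ≈ 0.93 mA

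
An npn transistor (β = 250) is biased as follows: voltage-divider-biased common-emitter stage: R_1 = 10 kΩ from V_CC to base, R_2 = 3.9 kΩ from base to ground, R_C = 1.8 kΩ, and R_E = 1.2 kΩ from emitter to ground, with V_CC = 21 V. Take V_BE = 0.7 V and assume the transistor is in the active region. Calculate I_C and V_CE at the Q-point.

Thevenize the base divider: V_Th = V_CC·R_2/(R_1+R_2) = 21×3.9/13.9 = 5.89 V, R_Th = R_1‖R_2 = 2.81 kΩ.
Base-emitter loop: V_Th = I_B·R_Th + V_BE + (β+1)I_B·R_E, so I_B = (5.89 − 0.7) / (2.81 + 251×1.2) = 0.0171 mA.
I_C = β·I_B = 250×0.0171 = 4.27 mA, and I_E = (β+1)I_B = 4.29 mA.
V_CE = V_CC − I_C·R_C − I_E·R_E = 21 − 4.27×1.8 − 4.29×1.2 = 8.17 V.
V_CE = 8.17 V > 0.2 V confirms active-region operation.

I_C ≈ 4.3 mA, V_CE ≈ 8.2 V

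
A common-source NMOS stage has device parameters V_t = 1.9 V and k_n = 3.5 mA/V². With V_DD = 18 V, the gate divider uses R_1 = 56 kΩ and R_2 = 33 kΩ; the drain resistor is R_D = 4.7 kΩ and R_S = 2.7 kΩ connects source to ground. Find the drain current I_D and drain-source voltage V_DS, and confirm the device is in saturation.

V_G = V_DD·R_2/(R_1+R_2) = 18×33/89 = 6.67 V.
Assume saturation: I_D = (k_n/2)(V_GS − V_t)² with V_GS = V_G − I_D·R_S = 6.67 − 2.7·I_D.
Substituting gives 12.8·I_D² − 46.1·I_D + 39.9 = 0, with roots I_D = 1.43 or 2.18 mA.
The root I_D = 2.18 mA gives V_GS = 0.783 V ≤ V_t, so take I_D = 1.43 mA.
Then V_GS = 2.8 V and V_DS = V_DD − I_D(R_D+R_S) = 18 − 1.43×7.4 = 7.4 V.
Saturation requires V_DS ≥ V_GS − V_t = 0.905 V; 7.4 ≥ 0.905 ✓.

I_D ≈ 1.4 mA, V_DS ≈ 7.4 V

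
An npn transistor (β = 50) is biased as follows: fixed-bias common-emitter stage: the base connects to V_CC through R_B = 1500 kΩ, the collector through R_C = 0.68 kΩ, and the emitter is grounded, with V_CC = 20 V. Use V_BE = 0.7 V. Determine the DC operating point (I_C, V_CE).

I_C ≈ 0.64 mA, V_CE ≈ 20 V

Base loop: V_CC = I_B·R_B + V_BE, so I_B = (20 − 0.7)/1500 kΩ = 0.0129 mA.
In the active region I_C = β·I_B = 50 × 0.0129 = 0.643 mA.
Collector loop: V_CE = V_CC − I_C·R_C = 20 − 0.643×0.68 = 19.6 V.
Since V_CE = 19.6 V > V_CE(sat) ≈ 0.2 V, the transistor is in the active region as assumed.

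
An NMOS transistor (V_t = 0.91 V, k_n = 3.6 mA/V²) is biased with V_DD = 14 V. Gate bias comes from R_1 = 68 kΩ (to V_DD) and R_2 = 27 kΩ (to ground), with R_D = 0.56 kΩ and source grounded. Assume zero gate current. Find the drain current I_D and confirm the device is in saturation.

I_D ≈ 17 mA

V_G = V_DD·R_2/(R_1+R_2) = 14×27/95 = 3.98 V. With the source grounded, V_GS = V_G = 3.98 V.
Assume saturation: I_D = (k_n/2)(V_GS − V_t)² = (3.6/2)×(3.98 − 0.91)² = 1.8×3.07² = 17 mA.
V_DS = V_DD − I_D·R_D = 14 − 17×0.56 = 4.51 V.
Saturation requires V_DS ≥ V_GS − V_t = 3.07 V; 4.51 ≥ 3.07 ✓.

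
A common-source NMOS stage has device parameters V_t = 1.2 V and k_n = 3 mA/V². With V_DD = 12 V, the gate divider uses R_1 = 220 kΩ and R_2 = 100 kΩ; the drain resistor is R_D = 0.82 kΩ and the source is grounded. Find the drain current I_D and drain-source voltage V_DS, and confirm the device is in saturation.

V_G = V_DD·R_2/(R_1+R_2) = 12×100/320 = 3.75 V. With the source grounded, V_GS = V_G = 3.75 V.
Assume saturation: I_D = (k_n/2)(V_GS − V_t)² = (3/2)×(3.75 − 1.2)² = 1.5×2.55² = 9.75 mA.
V_DS = V_DD − I_D·R_D = 12 − 9.75×0.82 = 4 V.
Saturation requires V_DS ≥ V_GS − V_t = 2.55 V; 4 ≥ 2.55 ✓.

I_D ≈ 9.8 mA, V_DS ≈ 4 V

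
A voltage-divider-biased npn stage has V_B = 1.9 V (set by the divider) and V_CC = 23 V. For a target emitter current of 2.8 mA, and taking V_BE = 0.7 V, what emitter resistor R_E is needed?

V_E = V_B − V_BE = 1.9 − 0.7 = 1.2 V.
R_E = V_E / I_E = 1.2 / 2.8 = 0.429 kΩ.

R_E ≈ 0.43 kΩ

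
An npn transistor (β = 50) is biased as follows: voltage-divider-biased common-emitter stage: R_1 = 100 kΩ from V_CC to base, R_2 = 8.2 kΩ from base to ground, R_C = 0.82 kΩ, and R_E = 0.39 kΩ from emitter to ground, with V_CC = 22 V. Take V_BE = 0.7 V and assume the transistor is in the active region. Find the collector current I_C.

I_C ≈ 1.8 mA

Thevenize the base divider: V_Th = V_CC·R_2/(R_1+R_2) = 22×8.2/108 = 1.67 V, R_Th = R_1‖R_2 = 7.58 kΩ.
Base-emitter loop: V_Th = I_B·R_Th + V_BE + (β+1)I_B·R_E, so I_B = (1.67 − 0.7) / (7.58 + 51×0.39) = 0.0352 mA.
I_C = β·I_B = 50×0.0352 = 1.76 mA, and I_E = (β+1)I_B = 1.8 mA.
V_CE = V_CC − I_C·R_C − I_E·R_E = 22 − 1.76×0.82 − 1.8×0.39 = 19.9 V.
V_CE = 19.9 V > 0.2 V confirms active-region operation.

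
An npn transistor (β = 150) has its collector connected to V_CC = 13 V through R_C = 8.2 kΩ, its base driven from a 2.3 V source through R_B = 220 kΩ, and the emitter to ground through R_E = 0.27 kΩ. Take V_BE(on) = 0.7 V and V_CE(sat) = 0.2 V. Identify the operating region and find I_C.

active; I_C ≈ 0.92 mA

Assume active. Base-emitter loop: I_B = (V_BB − V_BE)/(R_B + (β+1)R_E) = (2.3 − 0.7)/(220 + 151×0.27) = 0.00614 mA.
I_C = β·I_B = 150×0.00614 = 0.92 mA.
V_CE = V_CC − I_C·R_C − I_E·R_E = 13 − 0.92×8.2 − 0.926×0.27 = 5.2 V > V_CE(sat), so the active-region assumption holds.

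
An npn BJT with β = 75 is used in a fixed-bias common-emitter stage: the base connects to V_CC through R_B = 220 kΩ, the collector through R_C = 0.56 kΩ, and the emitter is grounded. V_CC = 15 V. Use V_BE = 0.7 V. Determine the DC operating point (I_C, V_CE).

Base loop: V_CC = I_B·R_B + V_BE, so I_B = (15 − 0.7)/220 kΩ = 0.065 mA.
In the active region I_C = β·I_B = 75 × 0.065 = 4.88 mA.
Collector loop: V_CE = V_CC − I_C·R_C = 15 − 4.88×0.56 = 12.3 V.
Since V_CE = 12.3 V > V_CE(sat) ≈ 0.2 V, the transistor is in the active region as assumed.

I_C ≈ 4.9 mA, V_CE ≈ 12 V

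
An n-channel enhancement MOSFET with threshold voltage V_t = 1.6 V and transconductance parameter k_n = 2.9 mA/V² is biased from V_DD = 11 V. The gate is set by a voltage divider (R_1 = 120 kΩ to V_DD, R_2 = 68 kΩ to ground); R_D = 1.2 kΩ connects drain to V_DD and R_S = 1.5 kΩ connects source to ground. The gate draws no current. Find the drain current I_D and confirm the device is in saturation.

I_D ≈ 1 mA

V_G = V_DD·R_2/(R_1+R_2) = 11×68/188 = 3.98 V.
Assume saturation: I_D = (k_n/2)(V_GS − V_t)² with V_GS = V_G − I_D·R_S = 3.98 − 1.5·I_D.
Substituting gives 3.26·I_D² − 11.3·I_D + 8.2 = 0, with roots I_D = 1.03 or 2.45 mA.
The root I_D = 2.45 mA gives V_GS = 0.299 V ≤ V_t, so take I_D = 1.03 mA.
Then V_GS = 2.44 V and V_DS = V_DD − I_D(R_D+R_S) = 11 − 1.03×2.7 = 8.23 V.
Saturation requires V_DS ≥ V_GS − V_t = 0.841 V; 8.23 ≥ 0.841 ✓.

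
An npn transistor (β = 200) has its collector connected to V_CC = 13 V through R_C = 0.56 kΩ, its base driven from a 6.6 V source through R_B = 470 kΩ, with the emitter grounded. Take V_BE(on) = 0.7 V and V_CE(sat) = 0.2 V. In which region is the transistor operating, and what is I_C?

active; I_C ≈ 2.5 mA

Assume active. Base-emitter loop: I_B = (V_BB − V_BE)/R_B = (6.6 − 0.7)/470 = 0.0126 mA.
I_C = β·I_B = 200×0.0126 = 2.51 mA.
V_CE = V_CC − I_C·R_C = 13 − 2.51×0.56 = 11.6 V > V_CE(sat), so the active-region assumption holds.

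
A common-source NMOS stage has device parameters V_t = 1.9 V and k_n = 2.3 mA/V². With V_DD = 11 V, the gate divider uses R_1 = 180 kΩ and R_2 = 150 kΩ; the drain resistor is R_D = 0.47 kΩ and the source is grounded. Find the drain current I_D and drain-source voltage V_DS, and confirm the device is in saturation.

V_G = V_DD·R_2/(R_1+R_2) = 11×150/330 = 5 V. With the source grounded, V_GS = V_G = 5 V.
Assume saturation: I_D = (k_n/2)(V_GS − V_t)² = (2.3/2)×(5 − 1.9)² = 1.15×3.1² = 11.1 mA.
V_DS = V_DD − I_D·R_D = 11 − 11.1×0.47 = 5.81 V.
Saturation requires V_DS ≥ V_GS − V_t = 3.1 V; 5.81 ≥ 3.1 ✓.

I_D ≈ 11 mA, V_DS ≈ 5.8 V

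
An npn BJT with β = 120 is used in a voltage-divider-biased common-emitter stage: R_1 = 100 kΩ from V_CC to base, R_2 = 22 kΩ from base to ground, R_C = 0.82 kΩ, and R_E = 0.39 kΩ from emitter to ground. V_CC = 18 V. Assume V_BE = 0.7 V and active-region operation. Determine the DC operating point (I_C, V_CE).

I_C ≈ 4.7 mA, V_CE ≈ 12 V

Thevenize the base divider: V_Th = V_CC·R_2/(R_1+R_2) = 18×22/122 = 3.25 V, R_Th = R_1‖R_2 = 18 kΩ.
Base-emitter loop: V_Th = I_B·R_Th + V_BE + (β+1)I_B·R_E, so I_B = (3.25 − 0.7) / (18 + 121×0.39) = 0.039 mA.
I_C = β·I_B = 120×0.039 = 4.68 mA, and I_E = (β+1)I_B = 4.72 mA.
V_CE = V_CC − I_C·R_C − I_E·R_E = 18 − 4.68×0.82 − 4.72×0.39 = 12.3 V.
V_CE = 12.3 V > 0.2 V confirms active-region operation.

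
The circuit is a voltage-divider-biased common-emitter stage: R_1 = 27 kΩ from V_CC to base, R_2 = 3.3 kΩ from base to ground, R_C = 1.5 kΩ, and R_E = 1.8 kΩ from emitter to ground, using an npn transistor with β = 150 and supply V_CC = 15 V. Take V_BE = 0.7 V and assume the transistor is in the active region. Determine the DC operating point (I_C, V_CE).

Thevenize the base divider: V_Th = V_CC·R_2/(R_1+R_2) = 15×3.3/30.3 = 1.63 V, R_Th = R_1‖R_2 = 2.94 kΩ.
Base-emitter loop: V_Th = I_B·R_Th + V_BE + (β+1)I_B·R_E, so I_B = (1.63 − 0.7) / (2.94 + 151×1.8) = 0.0034 mA.
I_C = β·I_B = 150×0.0034 = 0.51 mA, and I_E = (β+1)I_B = 0.513 mA.
V_CE = V_CC − I_C·R_C − I_E·R_E = 15 − 0.51×1.5 − 0.513×1.8 = 13.3 V.
V_CE = 13.3 V > 0.2 V confirms active-region operation.

I_C ≈ 0.51 mA, V_CE ≈ 13 V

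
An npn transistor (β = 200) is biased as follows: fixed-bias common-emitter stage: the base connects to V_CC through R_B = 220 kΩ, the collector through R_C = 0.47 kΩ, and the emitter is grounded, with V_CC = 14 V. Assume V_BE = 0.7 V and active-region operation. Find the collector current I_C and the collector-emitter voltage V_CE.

Base loop: V_CC = I_B·R_B + V_BE, so I_B = (14 − 0.7)/220 kΩ = 0.0605 mA.
In the active region I_C = β·I_B = 200 × 0.0605 = 12.1 mA.
Collector loop: V_CE = V_CC − I_C·R_C = 14 − 12.1×0.47 = 8.32 V.
Since V_CE = 8.32 V > V_CE(sat) ≈ 0.2 V, the transistor is in the active region as assumed.

I_C ≈ 12 mA, V_CE ≈ 8.3 V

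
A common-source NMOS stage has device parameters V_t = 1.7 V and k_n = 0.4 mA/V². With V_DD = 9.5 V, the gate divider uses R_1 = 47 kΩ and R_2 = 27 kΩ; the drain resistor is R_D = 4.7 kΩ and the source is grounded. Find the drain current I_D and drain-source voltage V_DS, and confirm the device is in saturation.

I_D ≈ 0.62 mA, V_DS ≈ 6.6 V

V_G = V_DD·R_2/(R_1+R_2) = 9.5×27/74 = 3.47 V. With the source grounded, V_GS = V_G = 3.47 V.
Assume saturation: I_D = (k_n/2)(V_GS − V_t)² = (0.4/2)×(3.47 − 1.7)² = 0.2×1.77² = 0.624 mA.
V_DS = V_DD − I_D·R_D = 9.5 − 0.624×4.7 = 6.57 V.
Saturation requires V_DS ≥ V_GS − V_t = 1.77 V; 6.57 ≥ 1.77 ✓.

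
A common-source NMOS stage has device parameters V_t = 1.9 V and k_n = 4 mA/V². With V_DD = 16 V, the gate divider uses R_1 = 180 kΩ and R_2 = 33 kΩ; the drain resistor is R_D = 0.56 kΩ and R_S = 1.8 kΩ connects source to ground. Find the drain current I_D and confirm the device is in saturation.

I_D ≈ 0.16 mA

V_G = V_DD·R_2/(R_1+R_2) = 16×33/213 = 2.48 V.
Assume saturation: I_D = (k_n/2)(V_GS − V_t)² with V_GS = V_G − I_D·R_S = 2.48 − 1.8·I_D.
Substituting gives 6.48·I_D² − 5.17·I_D + 0.67 = 0, with roots I_D = 0.163 or 0.635 mA.
The root I_D = 0.635 mA gives V_GS = 1.34 V ≤ V_t, so take I_D = 0.163 mA.
Then V_GS = 2.19 V and V_DS = V_DD − I_D(R_D+R_S) = 16 − 0.163×2.36 = 15.6 V.
Saturation requires V_DS ≥ V_GS − V_t = 0.285 V; 15.6 ≥ 0.285 ✓.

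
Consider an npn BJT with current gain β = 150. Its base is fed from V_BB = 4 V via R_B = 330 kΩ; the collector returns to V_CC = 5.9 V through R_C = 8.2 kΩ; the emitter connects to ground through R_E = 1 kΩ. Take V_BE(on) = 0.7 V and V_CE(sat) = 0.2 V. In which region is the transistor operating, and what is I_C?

saturation; I_C ≈ 0.62 mA

Assume active: I_B = (4 − 0.7)/(330 + 151×1) = 0.00686 mA, I_C = β·I_B = 1.03 mA.
Then V_CE = 5.9 − 1.03×8.2 − 1.04×1 = -3.57 V < 0.2 V — the active assumption fails.
Re-solve with V_CE = 0.2 V. KCL at the emitter: V_E/R_E = (V_BB−0.7−V_E)/R_B + (V_CC−0.2−V_E)/R_C, giving V_E = 0.627 V.
I_C = (V_CC − 0.2 − V_E)/R_C = (5.7 − 0.627)/8.2 = 0.619 mA.
Check: I_B = (3.3 − 0.627)/330 = 0.0081 mA, and β·I_B = 1.22 mA > I_C, confirming saturation.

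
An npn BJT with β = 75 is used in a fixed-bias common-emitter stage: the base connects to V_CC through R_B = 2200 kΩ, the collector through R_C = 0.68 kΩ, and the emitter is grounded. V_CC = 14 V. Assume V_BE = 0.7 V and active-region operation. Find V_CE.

V_CE ≈ 14 V

Base loop: V_CC = I_B·R_B + V_BE, so I_B = (14 − 0.7)/2200 kΩ = 0.00605 mA.
In the active region I_C = β·I_B = 75 × 0.00605 = 0.453 mA.
Collector loop: V_CE = V_CC − I_C·R_C = 14 − 0.453×0.68 = 13.7 V.
Since V_CE = 13.7 V > V_CE(sat) ≈ 0.2 V, the transistor is in the active region as assumed.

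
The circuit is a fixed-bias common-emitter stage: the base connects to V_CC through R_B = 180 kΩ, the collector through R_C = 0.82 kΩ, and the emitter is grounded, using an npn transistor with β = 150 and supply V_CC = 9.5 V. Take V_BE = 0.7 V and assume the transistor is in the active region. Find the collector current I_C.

Base loop: V_CC = I_B·R_B + V_BE, so I_B = (9.5 − 0.7)/180 kΩ = 0.0489 mA.
In the active region I_C = β·I_B = 150 × 0.0489 = 7.33 mA.
Collector loop: V_CE = V_CC − I_C·R_C = 9.5 − 7.33×0.82 = 3.49 V.
Since V_CE = 3.49 V > V_CE(sat) ≈ 0.2 V, the transistor is in the active region as assumed.

I_C ≈ 7.3 mA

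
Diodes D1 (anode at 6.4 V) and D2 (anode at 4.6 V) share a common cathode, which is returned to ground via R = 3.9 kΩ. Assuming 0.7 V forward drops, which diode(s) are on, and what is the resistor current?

Assume both conduct. Then node N would need to be at both 6.4−0.7 = 5.7 V and 4.6−0.7 = 3.9 V, which is impossible.
Assume only D1 conducts: V_N = 6.4 − 0.7 = 5.7 V, so I_R = 5.7/3.9 = 1.46 mA.
Check D2: its anode-to-cathode voltage is 4.6 − 5.7 = -1.1 V < 0.7 V, so it is off. The assumption is consistent.

Only D1 conducts; I_R ≈ 1.5 mA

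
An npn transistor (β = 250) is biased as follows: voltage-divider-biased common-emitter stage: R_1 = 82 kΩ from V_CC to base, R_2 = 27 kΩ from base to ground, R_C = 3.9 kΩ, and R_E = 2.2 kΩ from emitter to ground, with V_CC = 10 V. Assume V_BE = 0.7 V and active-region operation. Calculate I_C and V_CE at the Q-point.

Thevenize the base divider: V_Th = V_CC·R_2/(R_1+R_2) = 10×27/109 = 2.48 V, R_Th = R_1‖R_2 = 20.3 kΩ.
Base-emitter loop: V_Th = I_B·R_Th + V_BE + (β+1)I_B·R_E, so I_B = (2.48 − 0.7) / (20.3 + 251×2.2) = 0.0031 mA.
I_C = β·I_B = 250×0.0031 = 0.776 mA, and I_E = (β+1)I_B = 0.779 mA.
V_CE = V_CC − I_C·R_C − I_E·R_E = 10 − 0.776×3.9 − 0.779×2.2 = 5.26 V.
V_CE = 5.26 V > 0.2 V confirms active-region operation.

I_C ≈ 0.78 mA, V_CE ≈ 5.3 V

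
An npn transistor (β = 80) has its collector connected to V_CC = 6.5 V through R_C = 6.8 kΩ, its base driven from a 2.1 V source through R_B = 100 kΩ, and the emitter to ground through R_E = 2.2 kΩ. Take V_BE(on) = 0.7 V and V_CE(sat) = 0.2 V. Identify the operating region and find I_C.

active; I_C ≈ 0.4 mA

Assume active. Base-emitter loop: I_B = (V_BB − V_BE)/(R_B + (β+1)R_E) = (2.1 − 0.7)/(100 + 81×2.2) = 0.00503 mA.
I_C = β·I_B = 80×0.00503 = 0.403 mA.
V_CE = V_CC − I_C·R_C − I_E·R_E = 6.5 − 0.403×6.8 − 0.408×2.2 = 2.87 V > V_CE(sat), so the active-region assumption holds.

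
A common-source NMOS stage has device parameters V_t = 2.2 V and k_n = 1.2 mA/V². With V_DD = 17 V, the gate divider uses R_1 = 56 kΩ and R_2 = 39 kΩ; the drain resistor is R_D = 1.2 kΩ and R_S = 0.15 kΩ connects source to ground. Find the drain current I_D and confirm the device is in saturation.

V_G = V_DD·R_2/(R_1+R_2) = 17×39/95 = 6.98 V.
Assume saturation: I_D = (k_n/2)(V_GS − V_t)² with V_GS = V_G − I_D·R_S = 6.98 − 0.15·I_D.
Substituting gives 0.0135·I_D² − 1.86·I_D + 13.7 = 0, with roots I_D = 7.81 or 130 mA.
The root I_D = 130 mA gives V_GS = -12.5 V ≤ V_t, so take I_D = 7.81 mA.
Then V_GS = 5.81 V and V_DS = V_DD − I_D(R_D+R_S) = 17 − 7.81×1.35 = 6.46 V.
Saturation requires V_DS ≥ V_GS − V_t = 3.61 V; 6.46 ≥ 3.61 ✓.

I_D ≈ 7.8 mA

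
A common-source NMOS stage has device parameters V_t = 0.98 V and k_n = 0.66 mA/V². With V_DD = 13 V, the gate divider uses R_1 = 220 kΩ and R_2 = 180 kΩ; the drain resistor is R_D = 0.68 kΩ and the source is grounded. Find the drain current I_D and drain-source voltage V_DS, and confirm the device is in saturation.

V_G = V_DD·R_2/(R_1+R_2) = 13×180/400 = 5.85 V. With the source grounded, V_GS = V_G = 5.85 V.
Assume saturation: I_D = (k_n/2)(V_GS − V_t)² = (0.66/2)×(5.85 − 0.98)² = 0.33×4.87² = 7.83 mA.
V_DS = V_DD − I_D·R_D = 13 − 7.83×0.68 = 7.68 V.
Saturation requires V_DS ≥ V_GS − V_t = 4.87 V; 7.68 ≥ 4.87 ✓.

I_D ≈ 7.8 mA, V_DS ≈ 7.7 V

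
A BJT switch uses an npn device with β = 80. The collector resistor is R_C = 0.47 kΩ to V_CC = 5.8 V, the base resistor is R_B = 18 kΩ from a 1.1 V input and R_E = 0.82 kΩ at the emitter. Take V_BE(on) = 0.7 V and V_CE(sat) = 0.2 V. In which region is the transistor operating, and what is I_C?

Assume active. Base-emitter loop: I_B = (V_BB − V_BE)/(R_B + (β+1)R_E) = (1.1 − 0.7)/(18 + 81×0.82) = 0.00474 mA.
I_C = β·I_B = 80×0.00474 = 0.379 mA.
V_CE = V_CC − I_C·R_C − I_E·R_E = 5.8 − 0.379×0.47 − 0.384×0.82 = 5.31 V > V_CE(sat), so the active-region assumption holds.

active; I_C ≈ 0.38 mA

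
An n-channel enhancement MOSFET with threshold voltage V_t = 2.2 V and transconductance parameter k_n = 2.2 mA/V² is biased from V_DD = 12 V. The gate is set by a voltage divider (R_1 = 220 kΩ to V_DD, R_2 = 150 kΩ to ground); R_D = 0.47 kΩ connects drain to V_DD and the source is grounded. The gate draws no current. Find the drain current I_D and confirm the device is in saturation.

V_G = V_DD·R_2/(R_1+R_2) = 12×150/370 = 4.86 V. With the source grounded, V_GS = V_G = 4.86 V.
Assume saturation: I_D = (k_n/2)(V_GS − V_t)² = (2.2/2)×(4.86 − 2.2)² = 1.1×2.66² = 7.81 mA.
V_DS = V_DD − I_D·R_D = 12 − 7.81×0.47 = 8.33 V.
Saturation requires V_DS ≥ V_GS − V_t = 2.66 V; 8.33 ≥ 2.66 ✓.

I_D ≈ 7.8 mA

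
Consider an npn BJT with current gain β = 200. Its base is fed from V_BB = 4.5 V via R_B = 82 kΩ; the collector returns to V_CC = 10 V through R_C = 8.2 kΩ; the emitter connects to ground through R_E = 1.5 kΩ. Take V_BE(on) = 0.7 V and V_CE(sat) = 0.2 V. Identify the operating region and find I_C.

saturation; I_C ≈ 1 mA

Assume active: I_B = (4.5 − 0.7)/(82 + 201×1.5) = 0.00991 mA, I_C = β·I_B = 1.98 mA.
Then V_CE = 10 − 1.98×8.2 − 1.99×1.5 = -9.24 V < 0.2 V — the active assumption fails.
Re-solve with V_CE = 0.2 V. KCL at the emitter: V_E/R_E = (V_BB−0.7−V_E)/R_B + (V_CC−0.2−V_E)/R_C, giving V_E = 1.55 V.
I_C = (V_CC − 0.2 − V_E)/R_C = (9.8 − 1.55)/8.2 = 1.01 mA.
Check: I_B = (3.8 − 1.55)/82 = 0.0274 mA, and β·I_B = 5.49 mA > I_C, confirming saturation.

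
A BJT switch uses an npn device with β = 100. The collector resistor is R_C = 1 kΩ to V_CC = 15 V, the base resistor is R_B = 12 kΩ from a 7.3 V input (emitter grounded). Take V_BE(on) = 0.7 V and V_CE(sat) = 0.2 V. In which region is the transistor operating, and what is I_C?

saturation; I_C ≈ 15 mA

Assume active: I_B = (7.3 − 0.7)/12 = 0.55 mA, giving I_C = β·I_B = 55 mA.
But then V_CE = 15 − 55×1 = -40 V < V_CE(sat) = 0.2 V — impossible in the active region.
So the transistor is saturated. With V_CE = 0.2 V, I_C = (V_CC − 0.2)/R_C = 14.8/1 = 14.8 mA.
Check: β·I_B = 55 mA > I_C = 14.8 mA, confirming saturation.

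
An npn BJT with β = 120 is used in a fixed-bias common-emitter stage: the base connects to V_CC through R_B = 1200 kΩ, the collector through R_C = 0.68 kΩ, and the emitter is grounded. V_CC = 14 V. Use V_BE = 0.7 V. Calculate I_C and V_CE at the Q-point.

Base loop: V_CC = I_B·R_B + V_BE, so I_B = (14 − 0.7)/1200 kΩ = 0.0111 mA.
In the active region I_C = β·I_B = 120 × 0.0111 = 1.33 mA.
Collector loop: V_CE = V_CC − I_C·R_C = 14 − 1.33×0.68 = 13.1 V.
Since V_CE = 13.1 V > V_CE(sat) ≈ 0.2 V, the transistor is in the active region as assumed.

I_C ≈ 1.3 mA, V_CE ≈ 13 V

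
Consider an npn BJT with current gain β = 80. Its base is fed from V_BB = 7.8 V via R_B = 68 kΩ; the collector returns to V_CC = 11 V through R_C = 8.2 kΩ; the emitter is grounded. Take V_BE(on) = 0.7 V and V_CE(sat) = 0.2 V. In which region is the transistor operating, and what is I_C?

saturation; I_C ≈ 1.3 mA

Assume active: I_B = (7.8 − 0.7)/68 = 0.104 mA, giving I_C = β·I_B = 8.35 mA.
But then V_CE = 11 − 8.35×8.2 = -57.5 V < V_CE(sat) = 0.2 V — impossible in the active region.
So the transistor is saturated. With V_CE = 0.2 V, I_C = (V_CC − 0.2)/R_C = 10.8/8.2 = 1.32 mA.
Check: β·I_B = 8.35 mA > I_C = 1.32 mA, confirming saturation.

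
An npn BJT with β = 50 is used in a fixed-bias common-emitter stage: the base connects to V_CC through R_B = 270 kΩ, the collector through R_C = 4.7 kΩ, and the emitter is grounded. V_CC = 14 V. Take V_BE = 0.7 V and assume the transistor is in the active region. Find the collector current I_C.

I_C ≈ 2.5 mA

Base loop: V_CC = I_B·R_B + V_BE, so I_B = (14 − 0.7)/270 kΩ = 0.0493 mA.
In the active region I_C = β·I_B = 50 × 0.0493 = 2.46 mA.
Collector loop: V_CE = V_CC − I_C·R_C = 14 − 2.46×4.7 = 2.42 V.
Since V_CE = 2.42 V > V_CE(sat) ≈ 0.2 V, the transistor is in the active region as assumed.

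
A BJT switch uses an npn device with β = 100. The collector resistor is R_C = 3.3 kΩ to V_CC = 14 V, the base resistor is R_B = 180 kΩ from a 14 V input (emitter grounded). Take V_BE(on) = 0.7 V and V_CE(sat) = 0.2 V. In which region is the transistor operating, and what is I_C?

Assume active: I_B = (14 − 0.7)/180 = 0.0739 mA, giving I_C = β·I_B = 7.39 mA.
But then V_CE = 14 − 7.39×3.3 = -10.4 V < V_CE(sat) = 0.2 V — impossible in the active region.
So the transistor is saturated. With V_CE = 0.2 V, I_C = (V_CC − 0.2)/R_C = 13.8/3.3 = 4.18 mA.
Check: β·I_B = 7.39 mA > I_C = 4.18 mA, confirming saturation.

saturation; I_C ≈ 4.2 mA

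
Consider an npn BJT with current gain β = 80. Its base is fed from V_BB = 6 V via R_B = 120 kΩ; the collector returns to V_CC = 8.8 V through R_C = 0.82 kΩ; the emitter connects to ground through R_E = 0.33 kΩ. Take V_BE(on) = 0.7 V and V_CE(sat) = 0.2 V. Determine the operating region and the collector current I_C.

Assume active. Base-emitter loop: I_B = (V_BB − V_BE)/(R_B + (β+1)R_E) = (6 − 0.7)/(120 + 81×0.33) = 0.0361 mA.
I_C = β·I_B = 80×0.0361 = 2.89 mA.
V_CE = V_CC − I_C·R_C − I_E·R_E = 8.8 − 2.89×0.82 − 2.93×0.33 = 5.46 V > V_CE(sat), so the active-region assumption holds.

active; I_C ≈ 2.9 mA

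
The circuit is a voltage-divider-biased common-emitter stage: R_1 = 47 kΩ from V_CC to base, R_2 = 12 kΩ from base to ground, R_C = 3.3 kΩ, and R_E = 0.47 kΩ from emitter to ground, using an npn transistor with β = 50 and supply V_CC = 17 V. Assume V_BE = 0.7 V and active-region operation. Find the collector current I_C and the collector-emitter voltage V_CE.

I_C ≈ 4.1 mA, V_CE ≈ 1.5 V

Thevenize the base divider: V_Th = V_CC·R_2/(R_1+R_2) = 17×12/59 = 3.46 V, R_Th = R_1‖R_2 = 9.56 kΩ.
Base-emitter loop: V_Th = I_B·R_Th + V_BE + (β+1)I_B·R_E, so I_B = (3.46 − 0.7) / (9.56 + 51×0.47) = 0.0822 mA.
I_C = β·I_B = 50×0.0822 = 4.11 mA, and I_E = (β+1)I_B = 4.19 mA.
V_CE = V_CC − I_C·R_C − I_E·R_E = 17 − 4.11×3.3 − 4.19×0.47 = 1.46 V.
V_CE = 1.46 V > 0.2 V confirms active-region operation.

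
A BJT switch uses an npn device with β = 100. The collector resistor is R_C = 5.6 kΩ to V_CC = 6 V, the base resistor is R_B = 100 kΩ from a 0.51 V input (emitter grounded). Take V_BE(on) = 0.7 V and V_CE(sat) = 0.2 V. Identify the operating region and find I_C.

cutoff; I_C ≈ 0

V_BB = 0.51 V ≤ V_BE(on) = 0.7 V, so the base-emitter junction is not forward biased.
The transistor is in cutoff: I_B = I_C = 0.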